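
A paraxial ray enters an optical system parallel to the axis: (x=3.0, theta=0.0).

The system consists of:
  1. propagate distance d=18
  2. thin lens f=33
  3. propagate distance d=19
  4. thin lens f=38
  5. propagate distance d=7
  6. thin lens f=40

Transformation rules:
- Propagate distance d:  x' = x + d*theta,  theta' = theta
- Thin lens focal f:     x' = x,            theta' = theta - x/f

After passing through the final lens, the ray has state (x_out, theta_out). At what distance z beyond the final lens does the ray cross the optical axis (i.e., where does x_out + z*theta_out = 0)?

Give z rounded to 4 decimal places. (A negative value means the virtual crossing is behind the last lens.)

Initial: x=3.0000 theta=0.0000
After 1 (propagate distance d=18): x=3.0000 theta=0.0000
After 2 (thin lens f=33): x=3.0000 theta=-1/11 (≈-0.0909)
After 3 (propagate distance d=19): x=14/11 (≈1.2727) theta=-1/11 (≈-0.0909)
After 4 (thin lens f=38): x=14/11 (≈1.2727) theta=-26/209 (≈-0.1244)
After 5 (propagate distance d=7): x=84/209 (≈0.4019) theta=-26/209 (≈-0.1244)
After 6 (thin lens f=40): x=84/209 (≈0.4019) theta=-281/2090 (≈-0.1344)
z_focus = -x_out/theta_out = -(84/209)/(-281/2090) = 840/281 ≈ 2.9893
Rounded to 4 decimal places: z = 2.9893

Answer: 2.9893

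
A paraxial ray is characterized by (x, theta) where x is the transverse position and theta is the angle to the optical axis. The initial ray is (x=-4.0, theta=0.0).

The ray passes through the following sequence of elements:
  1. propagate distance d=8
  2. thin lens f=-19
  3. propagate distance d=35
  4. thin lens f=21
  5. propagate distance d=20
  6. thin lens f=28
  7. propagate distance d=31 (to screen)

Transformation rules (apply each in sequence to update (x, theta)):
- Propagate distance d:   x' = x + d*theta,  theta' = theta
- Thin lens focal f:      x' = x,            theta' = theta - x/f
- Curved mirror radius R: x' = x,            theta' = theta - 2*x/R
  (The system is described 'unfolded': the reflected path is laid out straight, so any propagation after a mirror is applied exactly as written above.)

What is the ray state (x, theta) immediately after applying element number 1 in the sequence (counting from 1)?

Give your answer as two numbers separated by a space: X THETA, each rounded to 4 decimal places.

Answer: -4.0000 0.0000

Derivation:
Initial: x=-4.0000 theta=0.0000
After 1 (propagate distance d=8): x=-4.0000 theta=0.0000
Rounded to 4 decimal places: x = -4.0000, theta = 0.0000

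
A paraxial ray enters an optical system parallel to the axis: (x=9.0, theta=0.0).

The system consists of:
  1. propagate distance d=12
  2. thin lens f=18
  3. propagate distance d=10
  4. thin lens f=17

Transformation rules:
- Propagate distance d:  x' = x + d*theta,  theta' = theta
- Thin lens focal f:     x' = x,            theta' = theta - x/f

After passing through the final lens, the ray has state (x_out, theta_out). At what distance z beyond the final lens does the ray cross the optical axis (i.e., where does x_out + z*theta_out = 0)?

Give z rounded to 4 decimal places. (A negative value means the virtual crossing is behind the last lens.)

Answer: 5.4400

Derivation:
Initial: x=9.0000 theta=0.0000
After 1 (propagate distance d=12): x=9.0000 theta=0.0000
After 2 (thin lens f=18): x=9.0000 theta=-0.5000
After 3 (propagate distance d=10): x=4.0000 theta=-0.5000
After 4 (thin lens f=17): x=4.0000 theta=-25/34 (≈-0.7353)
z_focus = -x_out/theta_out = -(4.0000)/(-25/34) = 5.4400
Rounded to 4 decimal places: z = 5.4400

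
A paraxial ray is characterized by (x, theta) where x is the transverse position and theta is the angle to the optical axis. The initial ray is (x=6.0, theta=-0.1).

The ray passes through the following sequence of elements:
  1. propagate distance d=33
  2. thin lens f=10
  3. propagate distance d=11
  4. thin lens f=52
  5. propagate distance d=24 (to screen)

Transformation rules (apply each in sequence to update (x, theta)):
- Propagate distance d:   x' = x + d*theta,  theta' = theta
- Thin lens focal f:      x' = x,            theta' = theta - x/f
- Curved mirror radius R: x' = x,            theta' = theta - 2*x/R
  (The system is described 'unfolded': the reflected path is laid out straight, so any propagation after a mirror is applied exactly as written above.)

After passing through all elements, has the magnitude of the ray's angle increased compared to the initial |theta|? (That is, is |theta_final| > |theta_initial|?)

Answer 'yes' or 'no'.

Initial: x=6.0000 theta=-0.1000
After 1 (propagate distance d=33): x=2.7000 theta=-0.1000
After 2 (thin lens f=10): x=2.7000 theta=-0.3700
After 3 (propagate distance d=11): x=-1.3700 theta=-0.3700
After 4 (thin lens f=52): x=-1.3700 theta=-1787/5200 (≈-0.3437)
After 5 (propagate distance d=24 (to screen)): x=-12503/1300 (≈-9.6177) theta=-1787/5200 (≈-0.3437)
|theta_initial|=0.1000 |theta_final|=1787/5200 (≈0.3437) -> increased

Answer: yes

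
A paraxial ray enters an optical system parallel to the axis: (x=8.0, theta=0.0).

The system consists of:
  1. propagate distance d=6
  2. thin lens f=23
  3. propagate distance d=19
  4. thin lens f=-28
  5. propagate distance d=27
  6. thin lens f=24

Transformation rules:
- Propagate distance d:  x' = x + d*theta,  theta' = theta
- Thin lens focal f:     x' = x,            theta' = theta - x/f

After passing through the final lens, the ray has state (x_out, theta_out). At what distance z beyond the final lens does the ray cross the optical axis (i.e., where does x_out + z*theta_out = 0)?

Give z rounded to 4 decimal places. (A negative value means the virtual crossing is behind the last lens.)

Initial: x=8.0000 theta=0.0000
After 1 (propagate distance d=6): x=8.0000 theta=0.0000
After 2 (thin lens f=23): x=8.0000 theta=-8/23 (≈-0.3478)
After 3 (propagate distance d=19): x=32/23 (≈1.3913) theta=-8/23 (≈-0.3478)
After 4 (thin lens f=-28): x=32/23 (≈1.3913) theta=-48/161 (≈-0.2981)
After 5 (propagate distance d=27): x=-1072/161 (≈-6.6584) theta=-48/161 (≈-0.2981)
After 6 (thin lens f=24): x=-1072/161 (≈-6.6584) theta=-10/483 (≈-0.0207)
z_focus = -x_out/theta_out = -(-1072/161)/(-10/483) = -321.6000
Rounded to 4 decimal places: z = -321.6000

Answer: -321.6000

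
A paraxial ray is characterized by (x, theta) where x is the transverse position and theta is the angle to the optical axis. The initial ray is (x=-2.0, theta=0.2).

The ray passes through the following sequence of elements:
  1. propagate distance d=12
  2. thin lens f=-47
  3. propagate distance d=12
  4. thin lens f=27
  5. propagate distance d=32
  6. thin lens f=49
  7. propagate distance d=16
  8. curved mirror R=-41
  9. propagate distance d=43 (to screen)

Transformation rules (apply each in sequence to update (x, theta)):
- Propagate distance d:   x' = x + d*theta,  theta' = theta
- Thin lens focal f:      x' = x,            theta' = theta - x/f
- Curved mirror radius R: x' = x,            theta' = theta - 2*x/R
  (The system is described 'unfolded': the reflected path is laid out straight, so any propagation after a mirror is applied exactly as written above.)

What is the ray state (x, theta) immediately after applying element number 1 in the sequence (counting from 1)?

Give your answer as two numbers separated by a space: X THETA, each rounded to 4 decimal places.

Answer: 0.4000 0.2000

Derivation:
Initial: x=-2.0000 theta=0.2000
After 1 (propagate distance d=12): x=0.4000 theta=0.2000
Rounded to 4 decimal places: x = 0.4000, theta = 0.2000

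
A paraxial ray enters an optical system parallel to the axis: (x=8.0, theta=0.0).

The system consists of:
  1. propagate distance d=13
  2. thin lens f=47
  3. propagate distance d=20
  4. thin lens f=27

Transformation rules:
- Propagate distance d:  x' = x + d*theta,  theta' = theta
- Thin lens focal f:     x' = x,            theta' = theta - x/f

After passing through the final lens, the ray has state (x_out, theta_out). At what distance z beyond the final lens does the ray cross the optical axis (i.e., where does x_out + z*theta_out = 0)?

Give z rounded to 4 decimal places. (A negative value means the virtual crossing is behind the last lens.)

Answer: 13.5000

Derivation:
Initial: x=8.0000 theta=0.0000
After 1 (propagate distance d=13): x=8.0000 theta=0.0000
After 2 (thin lens f=47): x=8.0000 theta=-8/47 (≈-0.1702)
After 3 (propagate distance d=20): x=216/47 (≈4.5957) theta=-8/47 (≈-0.1702)
After 4 (thin lens f=27): x=216/47 (≈4.5957) theta=-16/47 (≈-0.3404)
z_focus = -x_out/theta_out = -(216/47)/(-16/47) = 13.5000
Rounded to 4 decimal places: z = 13.5000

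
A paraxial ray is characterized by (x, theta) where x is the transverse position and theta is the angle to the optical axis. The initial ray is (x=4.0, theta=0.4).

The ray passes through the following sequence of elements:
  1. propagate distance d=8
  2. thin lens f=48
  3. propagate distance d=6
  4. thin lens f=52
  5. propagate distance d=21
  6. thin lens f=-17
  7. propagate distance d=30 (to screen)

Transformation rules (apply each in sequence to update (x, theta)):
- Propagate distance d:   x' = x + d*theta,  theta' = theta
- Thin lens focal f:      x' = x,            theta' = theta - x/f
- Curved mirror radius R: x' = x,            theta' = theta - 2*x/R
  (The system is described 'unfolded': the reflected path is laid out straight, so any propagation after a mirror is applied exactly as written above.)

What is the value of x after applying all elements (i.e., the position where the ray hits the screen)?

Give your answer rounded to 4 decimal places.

Initial: x=4.0000 theta=0.4000
After 1 (propagate distance d=8): x=7.2000 theta=0.4000
After 2 (thin lens f=48): x=7.2000 theta=0.2500
After 3 (propagate distance d=6): x=8.7000 theta=0.2500
After 4 (thin lens f=52): x=8.7000 theta=43/520 (≈0.0827)
After 5 (propagate distance d=21): x=5427/520 (≈10.4365) theta=43/520 (≈0.0827)
After 6 (thin lens f=-17): x=5427/520 (≈10.4365) theta=3079/4420 (≈0.6966)
After 7 (propagate distance d=30 (to screen)): x=276999/8840 (≈31.3347) theta=3079/4420 (≈0.6966)
Rounded to 4 decimal places: x = 31.3347

Answer: 31.3347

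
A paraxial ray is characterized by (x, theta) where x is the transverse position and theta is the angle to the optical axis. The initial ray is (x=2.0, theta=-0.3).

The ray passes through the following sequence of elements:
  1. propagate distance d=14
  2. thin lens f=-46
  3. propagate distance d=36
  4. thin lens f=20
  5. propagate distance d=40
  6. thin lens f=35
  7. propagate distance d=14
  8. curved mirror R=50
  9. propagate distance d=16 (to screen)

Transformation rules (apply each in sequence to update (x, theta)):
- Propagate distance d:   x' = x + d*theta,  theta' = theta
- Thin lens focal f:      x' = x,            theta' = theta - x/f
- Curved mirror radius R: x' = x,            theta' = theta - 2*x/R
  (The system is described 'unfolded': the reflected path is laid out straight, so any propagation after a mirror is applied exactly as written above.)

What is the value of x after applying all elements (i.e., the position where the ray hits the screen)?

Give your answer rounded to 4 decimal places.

Initial: x=2.0000 theta=-0.3000
After 1 (propagate distance d=14): x=-2.2000 theta=-0.3000
After 2 (thin lens f=-46): x=-2.2000 theta=-8/23 (≈-0.3478)
After 3 (propagate distance d=36): x=-1693/115 (≈-14.7217) theta=-8/23 (≈-0.3478)
After 4 (thin lens f=20): x=-1693/115 (≈-14.7217) theta=893/2300 (≈0.3883)
After 5 (propagate distance d=40): x=93/115 (≈0.8087) theta=893/2300 (≈0.3883)
After 6 (thin lens f=35): x=93/115 (≈0.8087) theta=5879/16100 (≈0.3652)
After 7 (propagate distance d=14): x=6809/1150 (≈5.9209) theta=5879/16100 (≈0.3652)
After 8 (curved mirror R=50): x=6809/1150 (≈5.9209) theta=51649/402500 (≈0.1283)
After 9 (propagate distance d=16 (to screen)): x=1604767/201250 (≈7.9740) theta=51649/402500 (≈0.1283)
Rounded to 4 decimal places: x = 7.9740

Answer: 7.9740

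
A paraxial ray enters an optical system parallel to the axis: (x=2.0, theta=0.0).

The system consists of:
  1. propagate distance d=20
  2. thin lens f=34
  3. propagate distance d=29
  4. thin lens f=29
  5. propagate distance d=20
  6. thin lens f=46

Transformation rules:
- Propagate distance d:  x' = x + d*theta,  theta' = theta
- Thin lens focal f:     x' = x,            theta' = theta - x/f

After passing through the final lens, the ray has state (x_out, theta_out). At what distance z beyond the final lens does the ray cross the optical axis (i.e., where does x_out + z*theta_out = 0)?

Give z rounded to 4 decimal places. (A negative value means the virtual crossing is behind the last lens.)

Initial: x=2.0000 theta=0.0000
After 1 (propagate distance d=20): x=2.0000 theta=0.0000
After 2 (thin lens f=34): x=2.0000 theta=-1/17 (≈-0.0588)
After 3 (propagate distance d=29): x=5/17 (≈0.2941) theta=-1/17 (≈-0.0588)
After 4 (thin lens f=29): x=5/17 (≈0.2941) theta=-2/29 (≈-0.0690)
After 5 (propagate distance d=20): x=-535/493 (≈-1.0852) theta=-2/29 (≈-0.0690)
After 6 (thin lens f=46): x=-535/493 (≈-1.0852) theta=-1029/22678 (≈-0.0454)
z_focus = -x_out/theta_out = -(-535/493)/(-1029/22678) = -24610/1029 ≈ -23.9164
Rounded to 4 decimal places: z = -23.9164

Answer: -23.9164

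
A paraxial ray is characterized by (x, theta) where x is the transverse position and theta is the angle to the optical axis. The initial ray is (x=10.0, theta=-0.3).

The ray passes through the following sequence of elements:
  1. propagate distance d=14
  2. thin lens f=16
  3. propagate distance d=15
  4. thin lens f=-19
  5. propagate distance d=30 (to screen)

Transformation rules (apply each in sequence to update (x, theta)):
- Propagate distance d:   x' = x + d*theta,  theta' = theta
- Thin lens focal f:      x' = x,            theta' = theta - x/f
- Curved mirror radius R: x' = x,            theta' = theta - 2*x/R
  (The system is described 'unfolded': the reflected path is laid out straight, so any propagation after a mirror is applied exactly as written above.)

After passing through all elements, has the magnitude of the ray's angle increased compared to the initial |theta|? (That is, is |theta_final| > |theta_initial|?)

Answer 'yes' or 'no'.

Answer: yes

Derivation:
Initial: x=10.0000 theta=-0.3000
After 1 (propagate distance d=14): x=5.8000 theta=-0.3000
After 2 (thin lens f=16): x=5.8000 theta=-0.6625
After 3 (propagate distance d=15): x=-4.1375 theta=-0.6625
After 4 (thin lens f=-19): x=-4.1375 theta=-669/760 (≈-0.8803)
After 5 (propagate distance d=30 (to screen)): x=-46429/1520 (≈-30.5454) theta=-669/760 (≈-0.8803)
|theta_initial|=0.3000 |theta_final|=669/760 (≈0.8803) -> increased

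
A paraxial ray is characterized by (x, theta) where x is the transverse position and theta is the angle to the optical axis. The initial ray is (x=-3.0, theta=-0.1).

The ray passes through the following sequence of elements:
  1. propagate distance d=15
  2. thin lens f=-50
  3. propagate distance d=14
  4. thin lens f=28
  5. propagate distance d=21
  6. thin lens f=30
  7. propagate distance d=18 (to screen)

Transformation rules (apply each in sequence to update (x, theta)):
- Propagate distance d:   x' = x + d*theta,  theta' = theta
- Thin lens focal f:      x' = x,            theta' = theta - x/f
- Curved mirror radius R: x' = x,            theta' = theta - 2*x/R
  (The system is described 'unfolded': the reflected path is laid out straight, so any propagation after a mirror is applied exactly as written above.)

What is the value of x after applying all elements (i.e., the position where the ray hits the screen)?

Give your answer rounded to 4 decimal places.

Initial: x=-3.0000 theta=-0.1000
After 1 (propagate distance d=15): x=-4.5000 theta=-0.1000
After 2 (thin lens f=-50): x=-4.5000 theta=-0.1900
After 3 (propagate distance d=14): x=-7.1600 theta=-0.1900
After 4 (thin lens f=28): x=-7.1600 theta=23/350 (≈0.0657)
After 5 (propagate distance d=21): x=-5.7800 theta=23/350 (≈0.0657)
After 6 (thin lens f=30): x=-5.7800 theta=2713/10500 (≈0.2584)
After 7 (propagate distance d=18 (to screen)): x=-988/875 (≈-1.1291) theta=2713/10500 (≈0.2584)
Rounded to 4 decimal places: x = -1.1291

Answer: -1.1291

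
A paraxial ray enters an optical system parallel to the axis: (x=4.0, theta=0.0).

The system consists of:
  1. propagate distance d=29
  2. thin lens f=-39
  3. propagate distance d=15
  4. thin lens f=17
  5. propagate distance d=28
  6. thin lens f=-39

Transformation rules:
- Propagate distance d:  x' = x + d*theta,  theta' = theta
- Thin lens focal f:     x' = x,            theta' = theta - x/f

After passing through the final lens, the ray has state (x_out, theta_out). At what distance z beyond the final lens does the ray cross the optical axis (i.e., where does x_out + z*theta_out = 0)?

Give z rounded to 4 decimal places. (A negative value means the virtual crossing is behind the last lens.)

Answer: -2.9481

Derivation:
Initial: x=4.0000 theta=0.0000
After 1 (propagate distance d=29): x=4.0000 theta=0.0000
After 2 (thin lens f=-39): x=4.0000 theta=4/39 (≈0.1026)
After 3 (propagate distance d=15): x=72/13 (≈5.5385) theta=4/39 (≈0.1026)
After 4 (thin lens f=17): x=72/13 (≈5.5385) theta=-148/663 (≈-0.2232)
After 5 (propagate distance d=28): x=-472/663 (≈-0.7119) theta=-148/663 (≈-0.2232)
After 6 (thin lens f=-39): x=-472/663 (≈-0.7119) theta=-6244/25857 (≈-0.2415)
z_focus = -x_out/theta_out = -(-472/663)/(-6244/25857) = -4602/1561 ≈ -2.9481
Rounded to 4 decimal places: z = -2.9481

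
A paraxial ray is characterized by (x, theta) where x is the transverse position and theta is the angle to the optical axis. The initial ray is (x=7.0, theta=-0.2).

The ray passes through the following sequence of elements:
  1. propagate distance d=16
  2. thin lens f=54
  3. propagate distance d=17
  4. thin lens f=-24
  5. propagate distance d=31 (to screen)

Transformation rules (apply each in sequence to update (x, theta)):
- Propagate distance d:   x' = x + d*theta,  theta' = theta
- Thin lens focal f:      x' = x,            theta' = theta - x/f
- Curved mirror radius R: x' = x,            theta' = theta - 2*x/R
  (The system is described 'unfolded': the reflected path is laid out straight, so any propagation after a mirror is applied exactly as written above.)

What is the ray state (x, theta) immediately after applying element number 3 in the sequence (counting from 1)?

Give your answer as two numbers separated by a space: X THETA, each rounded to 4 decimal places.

Answer: -0.7963 -0.2704

Derivation:
Initial: x=7.0000 theta=-0.2000
After 1 (propagate distance d=16): x=3.8000 theta=-0.2000
After 2 (thin lens f=54): x=3.8000 theta=-73/270 (≈-0.2704)
After 3 (propagate distance d=17): x=-43/54 (≈-0.7963) theta=-73/270 (≈-0.2704)
Rounded to 4 decimal places: x = -0.7963, theta = -0.2704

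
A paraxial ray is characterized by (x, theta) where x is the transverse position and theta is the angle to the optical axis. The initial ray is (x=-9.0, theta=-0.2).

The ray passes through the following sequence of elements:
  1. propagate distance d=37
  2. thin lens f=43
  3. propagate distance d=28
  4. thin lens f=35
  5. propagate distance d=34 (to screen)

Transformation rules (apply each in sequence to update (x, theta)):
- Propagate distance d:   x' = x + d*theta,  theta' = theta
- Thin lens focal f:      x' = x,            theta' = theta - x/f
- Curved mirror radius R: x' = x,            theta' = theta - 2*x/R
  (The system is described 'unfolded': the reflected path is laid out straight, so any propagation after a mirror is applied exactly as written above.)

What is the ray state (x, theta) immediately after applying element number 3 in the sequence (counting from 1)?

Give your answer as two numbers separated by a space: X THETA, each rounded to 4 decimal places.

Answer: -11.3209 0.1814

Derivation:
Initial: x=-9.0000 theta=-0.2000
After 1 (propagate distance d=37): x=-16.4000 theta=-0.2000
After 2 (thin lens f=43): x=-16.4000 theta=39/215 (≈0.1814)
After 3 (propagate distance d=28): x=-2434/215 (≈-11.3209) theta=39/215 (≈0.1814)
Rounded to 4 decimal places: x = -11.3209, theta = 0.1814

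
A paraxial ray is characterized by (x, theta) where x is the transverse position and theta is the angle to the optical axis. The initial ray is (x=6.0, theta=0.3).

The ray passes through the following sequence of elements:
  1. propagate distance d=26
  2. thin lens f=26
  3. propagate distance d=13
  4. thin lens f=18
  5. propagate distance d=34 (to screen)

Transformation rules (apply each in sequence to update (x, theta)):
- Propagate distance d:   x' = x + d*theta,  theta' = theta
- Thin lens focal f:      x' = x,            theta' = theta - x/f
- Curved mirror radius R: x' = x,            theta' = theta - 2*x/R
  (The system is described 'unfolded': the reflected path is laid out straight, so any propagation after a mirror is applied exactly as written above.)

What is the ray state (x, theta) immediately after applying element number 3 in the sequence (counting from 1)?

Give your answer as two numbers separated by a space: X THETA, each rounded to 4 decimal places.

Answer: 10.8000 -0.2308

Derivation:
Initial: x=6.0000 theta=0.3000
After 1 (propagate distance d=26): x=13.8000 theta=0.3000
After 2 (thin lens f=26): x=13.8000 theta=-3/13 (≈-0.2308)
After 3 (propagate distance d=13): x=10.8000 theta=-3/13 (≈-0.2308)
Rounded to 4 decimal places: x = 10.8000, theta = -0.2308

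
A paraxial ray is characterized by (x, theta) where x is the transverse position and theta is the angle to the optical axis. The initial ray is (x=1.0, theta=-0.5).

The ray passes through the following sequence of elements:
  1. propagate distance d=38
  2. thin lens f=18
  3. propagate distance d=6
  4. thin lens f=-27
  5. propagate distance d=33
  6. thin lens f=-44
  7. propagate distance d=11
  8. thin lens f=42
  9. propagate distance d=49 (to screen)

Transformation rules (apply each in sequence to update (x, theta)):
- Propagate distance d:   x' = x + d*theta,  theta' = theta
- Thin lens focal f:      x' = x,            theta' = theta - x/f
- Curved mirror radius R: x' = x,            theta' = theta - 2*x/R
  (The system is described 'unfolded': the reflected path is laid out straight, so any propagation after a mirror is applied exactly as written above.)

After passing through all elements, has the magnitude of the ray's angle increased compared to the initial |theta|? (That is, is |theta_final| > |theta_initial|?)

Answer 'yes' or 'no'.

Initial: x=1.0000 theta=-0.5000
After 1 (propagate distance d=38): x=-18.0000 theta=-0.5000
After 2 (thin lens f=18): x=-18.0000 theta=0.5000
After 3 (propagate distance d=6): x=-15.0000 theta=0.5000
After 4 (thin lens f=-27): x=-15.0000 theta=-1/18 (≈-0.0556)
After 5 (propagate distance d=33): x=-101/6 (≈-16.8333) theta=-1/18 (≈-0.0556)
After 6 (thin lens f=-44): x=-101/6 (≈-16.8333) theta=-347/792 (≈-0.4381)
After 7 (propagate distance d=11): x=-1559/72 (≈-21.6528) theta=-347/792 (≈-0.4381)
After 8 (thin lens f=42): x=-1559/72 (≈-21.6528) theta=2575/33264 (≈0.0774)
After 9 (propagate distance d=49 (to screen)): x=-84869/4752 (≈-17.8596) theta=2575/33264 (≈0.0774)
|theta_initial|=0.5000 |theta_final|=2575/33264 (≈0.0774) -> not increased

Answer: no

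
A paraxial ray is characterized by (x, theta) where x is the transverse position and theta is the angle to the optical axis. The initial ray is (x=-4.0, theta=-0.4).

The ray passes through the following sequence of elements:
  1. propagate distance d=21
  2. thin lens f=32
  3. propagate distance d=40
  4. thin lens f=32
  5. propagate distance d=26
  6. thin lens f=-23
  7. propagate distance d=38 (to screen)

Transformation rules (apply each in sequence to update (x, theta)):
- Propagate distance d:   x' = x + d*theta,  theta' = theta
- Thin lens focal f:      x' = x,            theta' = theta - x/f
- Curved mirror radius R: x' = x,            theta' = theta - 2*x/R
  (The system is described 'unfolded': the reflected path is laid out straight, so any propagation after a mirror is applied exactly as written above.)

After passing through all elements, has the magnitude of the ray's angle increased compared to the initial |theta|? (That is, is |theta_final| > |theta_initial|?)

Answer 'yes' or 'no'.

Answer: no

Derivation:
Initial: x=-4.0000 theta=-0.4000
After 1 (propagate distance d=21): x=-12.4000 theta=-0.4000
After 2 (thin lens f=32): x=-12.4000 theta=-0.0125
After 3 (propagate distance d=40): x=-12.9000 theta=-0.0125
After 4 (thin lens f=32): x=-12.9000 theta=25/64 (≈0.3906)
After 5 (propagate distance d=26): x=-439/160 (≈-2.7438) theta=25/64 (≈0.3906)
After 6 (thin lens f=-23): x=-439/160 (≈-2.7438) theta=1997/7360 (≈0.2713)
After 7 (propagate distance d=38 (to screen)): x=13923/1840 (≈7.5668) theta=1997/7360 (≈0.2713)
|theta_initial|=0.4000 |theta_final|=1997/7360 (≈0.2713) -> not increased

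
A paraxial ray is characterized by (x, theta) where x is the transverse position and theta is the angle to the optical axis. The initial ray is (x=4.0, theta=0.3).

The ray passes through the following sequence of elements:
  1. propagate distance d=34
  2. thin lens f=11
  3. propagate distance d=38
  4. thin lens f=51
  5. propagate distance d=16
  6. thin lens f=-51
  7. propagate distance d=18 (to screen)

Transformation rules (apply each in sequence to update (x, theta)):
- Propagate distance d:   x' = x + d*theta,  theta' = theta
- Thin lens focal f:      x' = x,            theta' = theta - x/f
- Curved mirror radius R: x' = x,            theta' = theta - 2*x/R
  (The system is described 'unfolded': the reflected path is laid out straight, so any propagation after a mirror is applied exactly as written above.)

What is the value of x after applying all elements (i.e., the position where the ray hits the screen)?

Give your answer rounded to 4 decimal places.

Answer: -52.7858

Derivation:
Initial: x=4.0000 theta=0.3000
After 1 (propagate distance d=34): x=14.2000 theta=0.3000
After 2 (thin lens f=11): x=14.2000 theta=-109/110 (≈-0.9909)
After 3 (propagate distance d=38): x=-258/11 (≈-23.4545) theta=-109/110 (≈-0.9909)
After 4 (thin lens f=51): x=-258/11 (≈-23.4545) theta=-993/1870 (≈-0.5310)
After 5 (propagate distance d=16): x=-29874/935 (≈-31.9508) theta=-993/1870 (≈-0.5310)
After 6 (thin lens f=-51): x=-29874/935 (≈-31.9508) theta=-36797/31790 (≈-1.1575)
After 7 (propagate distance d=18 (to screen)): x=-839031/15895 (≈-52.7858) theta=-36797/31790 (≈-1.1575)
Rounded to 4 decimal places: x = -52.7858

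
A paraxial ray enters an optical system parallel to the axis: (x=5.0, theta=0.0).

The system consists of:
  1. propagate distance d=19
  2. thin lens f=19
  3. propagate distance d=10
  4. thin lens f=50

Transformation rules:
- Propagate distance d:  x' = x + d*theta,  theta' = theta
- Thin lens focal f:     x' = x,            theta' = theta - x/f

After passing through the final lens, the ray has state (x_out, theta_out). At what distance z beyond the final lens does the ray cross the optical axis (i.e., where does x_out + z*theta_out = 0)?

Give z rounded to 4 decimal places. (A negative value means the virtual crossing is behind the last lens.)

Initial: x=5.0000 theta=0.0000
After 1 (propagate distance d=19): x=5.0000 theta=0.0000
After 2 (thin lens f=19): x=5.0000 theta=-5/19 (≈-0.2632)
After 3 (propagate distance d=10): x=45/19 (≈2.3684) theta=-5/19 (≈-0.2632)
After 4 (thin lens f=50): x=45/19 (≈2.3684) theta=-59/190 (≈-0.3105)
z_focus = -x_out/theta_out = -(45/19)/(-59/190) = 450/59 ≈ 7.6271
Rounded to 4 decimal places: z = 7.6271

Answer: 7.6271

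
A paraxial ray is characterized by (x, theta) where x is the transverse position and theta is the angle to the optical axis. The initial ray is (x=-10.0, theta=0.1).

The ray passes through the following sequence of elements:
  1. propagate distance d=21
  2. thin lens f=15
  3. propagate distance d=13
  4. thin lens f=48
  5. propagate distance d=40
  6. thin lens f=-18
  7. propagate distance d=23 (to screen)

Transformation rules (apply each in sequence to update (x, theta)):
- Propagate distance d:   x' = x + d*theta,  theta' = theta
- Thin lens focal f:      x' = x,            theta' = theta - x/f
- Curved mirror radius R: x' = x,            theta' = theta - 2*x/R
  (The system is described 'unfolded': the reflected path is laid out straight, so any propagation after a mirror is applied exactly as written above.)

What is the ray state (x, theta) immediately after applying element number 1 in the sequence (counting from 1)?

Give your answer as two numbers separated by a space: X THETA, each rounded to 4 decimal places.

Initial: x=-10.0000 theta=0.1000
After 1 (propagate distance d=21): x=-7.9000 theta=0.1000
Rounded to 4 decimal places: x = -7.9000, theta = 0.1000

Answer: -7.9000 0.1000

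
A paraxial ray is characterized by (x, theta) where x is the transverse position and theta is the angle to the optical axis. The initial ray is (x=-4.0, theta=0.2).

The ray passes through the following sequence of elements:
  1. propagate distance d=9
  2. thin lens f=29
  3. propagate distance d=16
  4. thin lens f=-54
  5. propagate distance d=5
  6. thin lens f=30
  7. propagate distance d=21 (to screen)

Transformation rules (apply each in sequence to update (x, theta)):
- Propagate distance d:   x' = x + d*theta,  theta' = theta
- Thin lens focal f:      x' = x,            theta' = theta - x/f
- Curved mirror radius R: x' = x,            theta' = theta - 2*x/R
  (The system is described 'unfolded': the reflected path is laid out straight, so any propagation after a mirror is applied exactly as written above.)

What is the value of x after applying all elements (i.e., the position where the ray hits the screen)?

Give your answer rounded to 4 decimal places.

Initial: x=-4.0000 theta=0.2000
After 1 (propagate distance d=9): x=-2.2000 theta=0.2000
After 2 (thin lens f=29): x=-2.2000 theta=8/29 (≈0.2759)
After 3 (propagate distance d=16): x=321/145 (≈2.2138) theta=8/29 (≈0.2759)
After 4 (thin lens f=-54): x=321/145 (≈2.2138) theta=827/2610 (≈0.3169)
After 5 (propagate distance d=5): x=9913/2610 (≈3.7981) theta=827/2610 (≈0.3169)
After 6 (thin lens f=30): x=9913/2610 (≈3.7981) theta=14897/78300 (≈0.1903)
After 7 (propagate distance d=21 (to screen)): x=22601/2900 (≈7.7934) theta=14897/78300 (≈0.1903)
Rounded to 4 decimal places: x = 7.7934

Answer: 7.7934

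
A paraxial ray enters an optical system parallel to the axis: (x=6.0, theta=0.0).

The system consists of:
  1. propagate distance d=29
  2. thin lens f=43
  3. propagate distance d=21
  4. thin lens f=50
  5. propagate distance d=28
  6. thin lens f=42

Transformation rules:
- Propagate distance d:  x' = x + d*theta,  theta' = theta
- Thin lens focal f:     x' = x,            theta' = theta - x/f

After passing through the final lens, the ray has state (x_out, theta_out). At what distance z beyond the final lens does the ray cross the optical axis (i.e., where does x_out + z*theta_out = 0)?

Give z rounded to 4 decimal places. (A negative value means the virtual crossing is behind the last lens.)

Initial: x=6.0000 theta=0.0000
After 1 (propagate distance d=29): x=6.0000 theta=0.0000
After 2 (thin lens f=43): x=6.0000 theta=-6/43 (≈-0.1395)
After 3 (propagate distance d=21): x=132/43 (≈3.0698) theta=-6/43 (≈-0.1395)
After 4 (thin lens f=50): x=132/43 (≈3.0698) theta=-216/1075 (≈-0.2009)
After 5 (propagate distance d=28): x=-2748/1075 (≈-2.5563) theta=-216/1075 (≈-0.2009)
After 6 (thin lens f=42): x=-2748/1075 (≈-2.5563) theta=-1054/7525 (≈-0.1401)
z_focus = -x_out/theta_out = -(-2748/1075)/(-1054/7525) = -9618/527 ≈ -18.2505
Rounded to 4 decimal places: z = -18.2505

Answer: -18.2505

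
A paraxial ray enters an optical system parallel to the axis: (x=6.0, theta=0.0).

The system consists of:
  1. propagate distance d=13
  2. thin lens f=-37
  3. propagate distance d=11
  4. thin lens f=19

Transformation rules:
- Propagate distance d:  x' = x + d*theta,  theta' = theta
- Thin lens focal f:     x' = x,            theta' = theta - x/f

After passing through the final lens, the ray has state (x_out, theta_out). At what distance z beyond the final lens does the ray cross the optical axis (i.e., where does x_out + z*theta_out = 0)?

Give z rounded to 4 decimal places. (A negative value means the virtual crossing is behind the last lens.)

Answer: 31.4483

Derivation:
Initial: x=6.0000 theta=0.0000
After 1 (propagate distance d=13): x=6.0000 theta=0.0000
After 2 (thin lens f=-37): x=6.0000 theta=6/37 (≈0.1622)
After 3 (propagate distance d=11): x=288/37 (≈7.7838) theta=6/37 (≈0.1622)
After 4 (thin lens f=19): x=288/37 (≈7.7838) theta=-174/703 (≈-0.2475)
z_focus = -x_out/theta_out = -(288/37)/(-174/703) = 912/29 ≈ 31.4483
Rounded to 4 decimal places: z = 31.4483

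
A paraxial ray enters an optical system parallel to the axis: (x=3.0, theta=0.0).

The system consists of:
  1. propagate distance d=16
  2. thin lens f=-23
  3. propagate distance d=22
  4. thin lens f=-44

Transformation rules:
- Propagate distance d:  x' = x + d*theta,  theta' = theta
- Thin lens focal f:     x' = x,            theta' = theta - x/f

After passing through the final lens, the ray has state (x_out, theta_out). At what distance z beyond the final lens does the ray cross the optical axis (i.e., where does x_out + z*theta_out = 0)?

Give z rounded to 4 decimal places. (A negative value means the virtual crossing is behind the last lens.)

Initial: x=3.0000 theta=0.0000
After 1 (propagate distance d=16): x=3.0000 theta=0.0000
After 2 (thin lens f=-23): x=3.0000 theta=3/23 (≈0.1304)
After 3 (propagate distance d=22): x=135/23 (≈5.8696) theta=3/23 (≈0.1304)
After 4 (thin lens f=-44): x=135/23 (≈5.8696) theta=267/1012 (≈0.2638)
z_focus = -x_out/theta_out = -(135/23)/(267/1012) = -1980/89 ≈ -22.2472
Rounded to 4 decimal places: z = -22.2472

Answer: -22.2472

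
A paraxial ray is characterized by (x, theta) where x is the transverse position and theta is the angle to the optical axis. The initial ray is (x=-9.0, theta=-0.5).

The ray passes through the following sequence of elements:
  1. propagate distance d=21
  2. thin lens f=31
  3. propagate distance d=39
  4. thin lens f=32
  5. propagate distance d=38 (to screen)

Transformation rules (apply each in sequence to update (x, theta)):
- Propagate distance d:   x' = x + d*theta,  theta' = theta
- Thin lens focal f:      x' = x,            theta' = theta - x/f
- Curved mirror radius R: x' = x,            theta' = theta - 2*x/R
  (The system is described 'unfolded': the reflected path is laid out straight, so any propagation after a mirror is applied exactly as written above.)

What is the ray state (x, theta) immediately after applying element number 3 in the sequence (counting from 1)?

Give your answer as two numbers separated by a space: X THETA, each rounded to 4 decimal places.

Initial: x=-9.0000 theta=-0.5000
After 1 (propagate distance d=21): x=-19.5000 theta=-0.5000
After 2 (thin lens f=31): x=-19.5000 theta=4/31 (≈0.1290)
After 3 (propagate distance d=39): x=-897/62 (≈-14.4677) theta=4/31 (≈0.1290)
Rounded to 4 decimal places: x = -14.4677, theta = 0.1290

Answer: -14.4677 0.1290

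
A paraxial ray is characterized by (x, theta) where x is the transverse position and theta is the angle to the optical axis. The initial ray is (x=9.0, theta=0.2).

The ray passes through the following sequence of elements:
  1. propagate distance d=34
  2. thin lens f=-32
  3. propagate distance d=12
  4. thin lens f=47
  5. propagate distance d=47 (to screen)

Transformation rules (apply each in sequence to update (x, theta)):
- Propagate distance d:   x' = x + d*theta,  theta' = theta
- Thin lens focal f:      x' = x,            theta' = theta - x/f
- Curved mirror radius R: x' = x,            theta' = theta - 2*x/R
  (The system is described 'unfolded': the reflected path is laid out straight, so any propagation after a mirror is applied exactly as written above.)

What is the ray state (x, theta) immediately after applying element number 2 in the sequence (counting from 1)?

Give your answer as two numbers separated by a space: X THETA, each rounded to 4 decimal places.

Answer: 15.8000 0.6938

Derivation:
Initial: x=9.0000 theta=0.2000
After 1 (propagate distance d=34): x=15.8000 theta=0.2000
After 2 (thin lens f=-32): x=15.8000 theta=111/160 (≈0.6938)
Rounded to 4 decimal places: x = 15.8000, theta = 0.6938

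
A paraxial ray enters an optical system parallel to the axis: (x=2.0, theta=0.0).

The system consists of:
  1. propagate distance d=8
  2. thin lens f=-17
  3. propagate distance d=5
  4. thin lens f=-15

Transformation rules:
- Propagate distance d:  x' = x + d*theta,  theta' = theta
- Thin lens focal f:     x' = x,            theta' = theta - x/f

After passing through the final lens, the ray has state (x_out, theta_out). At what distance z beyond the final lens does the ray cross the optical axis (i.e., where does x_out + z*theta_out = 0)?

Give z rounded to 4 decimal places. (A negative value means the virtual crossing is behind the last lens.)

Initial: x=2.0000 theta=0.0000
After 1 (propagate distance d=8): x=2.0000 theta=0.0000
After 2 (thin lens f=-17): x=2.0000 theta=2/17 (≈0.1176)
After 3 (propagate distance d=5): x=44/17 (≈2.5882) theta=2/17 (≈0.1176)
After 4 (thin lens f=-15): x=44/17 (≈2.5882) theta=74/255 (≈0.2902)
z_focus = -x_out/theta_out = -(44/17)/(74/255) = -330/37 ≈ -8.9189
Rounded to 4 decimal places: z = -8.9189

Answer: -8.9189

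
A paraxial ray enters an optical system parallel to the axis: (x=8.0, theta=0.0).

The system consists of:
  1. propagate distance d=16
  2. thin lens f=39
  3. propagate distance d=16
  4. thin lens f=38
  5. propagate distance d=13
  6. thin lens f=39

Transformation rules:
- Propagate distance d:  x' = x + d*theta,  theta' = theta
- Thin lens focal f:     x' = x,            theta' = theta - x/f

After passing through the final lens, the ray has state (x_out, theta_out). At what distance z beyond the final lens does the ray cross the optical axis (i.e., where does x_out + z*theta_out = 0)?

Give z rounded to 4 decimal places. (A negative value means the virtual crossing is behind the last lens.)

Answer: 1.2841

Derivation:
Initial: x=8.0000 theta=0.0000
After 1 (propagate distance d=16): x=8.0000 theta=0.0000
After 2 (thin lens f=39): x=8.0000 theta=-8/39 (≈-0.2051)
After 3 (propagate distance d=16): x=184/39 (≈4.7179) theta=-8/39 (≈-0.2051)
After 4 (thin lens f=38): x=184/39 (≈4.7179) theta=-244/741 (≈-0.3293)
After 5 (propagate distance d=13): x=108/247 (≈0.4372) theta=-244/741 (≈-0.3293)
After 6 (thin lens f=39): x=108/247 (≈0.4372) theta=-3280/9633 (≈-0.3405)
z_focus = -x_out/theta_out = -(108/247)/(-3280/9633) = 1053/820 ≈ 1.2841
Rounded to 4 decimal places: z = 1.2841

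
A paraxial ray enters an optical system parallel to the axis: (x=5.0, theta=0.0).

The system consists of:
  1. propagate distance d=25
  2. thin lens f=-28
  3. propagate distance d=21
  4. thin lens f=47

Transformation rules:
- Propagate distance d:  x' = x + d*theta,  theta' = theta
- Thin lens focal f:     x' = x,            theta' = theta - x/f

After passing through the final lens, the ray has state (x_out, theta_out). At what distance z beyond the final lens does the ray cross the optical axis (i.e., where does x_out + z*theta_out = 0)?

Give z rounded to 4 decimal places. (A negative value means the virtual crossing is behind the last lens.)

Answer: 1151.5000

Derivation:
Initial: x=5.0000 theta=0.0000
After 1 (propagate distance d=25): x=5.0000 theta=0.0000
After 2 (thin lens f=-28): x=5.0000 theta=5/28 (≈0.1786)
After 3 (propagate distance d=21): x=8.7500 theta=5/28 (≈0.1786)
After 4 (thin lens f=47): x=8.7500 theta=-5/658 (≈-0.0076)
z_focus = -x_out/theta_out = -(8.7500)/(-5/658) = 1151.5000
Rounded to 4 decimal places: z = 1151.5000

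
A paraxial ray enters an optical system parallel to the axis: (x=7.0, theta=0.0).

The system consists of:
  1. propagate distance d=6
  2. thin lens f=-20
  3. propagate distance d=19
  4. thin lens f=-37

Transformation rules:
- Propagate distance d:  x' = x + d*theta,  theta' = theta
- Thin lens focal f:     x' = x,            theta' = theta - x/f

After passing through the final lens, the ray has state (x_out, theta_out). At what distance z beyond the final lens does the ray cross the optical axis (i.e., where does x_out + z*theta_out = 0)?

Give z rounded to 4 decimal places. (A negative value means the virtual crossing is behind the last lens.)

Initial: x=7.0000 theta=0.0000
After 1 (propagate distance d=6): x=7.0000 theta=0.0000
After 2 (thin lens f=-20): x=7.0000 theta=0.3500
After 3 (propagate distance d=19): x=13.6500 theta=0.3500
After 4 (thin lens f=-37): x=13.6500 theta=133/185 (≈0.7189)
z_focus = -x_out/theta_out = -(13.6500)/(133/185) = -1443/76 ≈ -18.9868
Rounded to 4 decimal places: z = -18.9868

Answer: -18.9868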